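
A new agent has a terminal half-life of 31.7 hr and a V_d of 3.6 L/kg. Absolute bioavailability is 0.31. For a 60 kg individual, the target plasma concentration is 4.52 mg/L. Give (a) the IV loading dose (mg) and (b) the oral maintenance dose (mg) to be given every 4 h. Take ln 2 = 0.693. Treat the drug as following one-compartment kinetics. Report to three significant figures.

(a) 976 mg; (b) 275 mg

Total Vd = 3.6 × 60 = 216.0 L
LD = Vd × C = 216.0 × 4.52 = 976.3 mg
CL = 0.693 × Vd / t½ = 0.693 × 216.0 / 31.7 = 4.722 L/h
D = CL × Css × τ / F = 4.722 × 4.52 × 4 / 0.31 = 275.4 mg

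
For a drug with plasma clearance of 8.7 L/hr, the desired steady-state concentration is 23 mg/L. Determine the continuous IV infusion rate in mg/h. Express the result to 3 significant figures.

200 mg/h

Infusion rate = CL · Css = 8.700 L/h × 23 mg/L = 200.1 mg/h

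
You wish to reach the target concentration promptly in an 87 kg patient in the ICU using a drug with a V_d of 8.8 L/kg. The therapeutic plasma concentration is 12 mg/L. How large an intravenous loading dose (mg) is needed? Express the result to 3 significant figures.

9190 mg

Vd = 8.8 L/kg × 87 kg = 765.6 L
LD = Vd × C = 765.6 × 12.00 = 9187 mg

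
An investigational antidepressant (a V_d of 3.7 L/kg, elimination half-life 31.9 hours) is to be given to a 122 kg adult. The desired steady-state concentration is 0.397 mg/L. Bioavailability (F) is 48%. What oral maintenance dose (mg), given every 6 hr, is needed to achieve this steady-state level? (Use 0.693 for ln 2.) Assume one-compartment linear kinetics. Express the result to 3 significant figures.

Vd(total) = 122 kg × 3.7 L/kg = 451.4 L
k = 0.693/31.9 = 0.02172 h⁻¹, so CL = k·Vd = 0.02172 × 451.4 = 9.804 L/h
D = CL × Css × τ / F = 9.804 × 0.397 × 6 / 0.48 = 48.65 mg

48.7 mg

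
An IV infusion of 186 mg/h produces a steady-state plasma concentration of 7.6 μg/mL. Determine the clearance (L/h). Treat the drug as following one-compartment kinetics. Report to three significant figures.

24.5 L/h

At steady state, infusion rate = CL × Css, so CL = rate / Css.
CL = 186 / 7.6 = 24.47 L/h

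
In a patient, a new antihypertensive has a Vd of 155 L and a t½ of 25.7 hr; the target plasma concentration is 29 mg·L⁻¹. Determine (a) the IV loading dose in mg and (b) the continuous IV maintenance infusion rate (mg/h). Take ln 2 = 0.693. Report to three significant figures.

(a) 4500 mg; (b) 121 mg/h

LD = Vd × C = 155.0 × 29 = 4495 mg
CL = 0.693 × Vd / t½ = 0.693 × 155.0 / 25.7 = 4.180 L/h
Infusion rate = CL × Css = 4.180 × 29 = 121.2 mg/h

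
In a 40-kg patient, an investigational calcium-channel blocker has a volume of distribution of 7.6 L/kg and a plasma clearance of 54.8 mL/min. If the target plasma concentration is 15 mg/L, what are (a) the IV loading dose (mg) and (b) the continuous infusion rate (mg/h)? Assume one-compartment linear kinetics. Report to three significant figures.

(a) 4560 mg; (b) 49.3 mg/h

Vd(total) = 40 kg × 7.6 L/kg = 304.0 L
Loading: fill Vd to C_target → 304.0 L × 15 mg/L = 4560 mg
Convert clearance: 54.8 mL/min × 60 min/h ÷ 1000 mL/L = 3.288 L/h
Maintenance: replace elimination → rate = CL × Css = 3.288 × 15 = 49.32 mg/h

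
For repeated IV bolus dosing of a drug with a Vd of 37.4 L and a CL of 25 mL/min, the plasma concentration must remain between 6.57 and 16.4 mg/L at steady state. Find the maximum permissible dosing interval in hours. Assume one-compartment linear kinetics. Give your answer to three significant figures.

22.8 h

Convert clearance: 25 mL/min × 60 min/h ÷ 1000 mL/L = 1.500 L/h
k = CL / Vd = 1.500 / 37.40 = 0.04011 h⁻¹
Between IV bolus doses, concentration decays as C = C₀·e^(−kτ), so C_peak/C_trough = e^(kτ).
τ_max = ln(C_peak/C_trough) / k = ln(16.4/6.57) / 0.04011 = 0.9148 / 0.04011 = 22.81 h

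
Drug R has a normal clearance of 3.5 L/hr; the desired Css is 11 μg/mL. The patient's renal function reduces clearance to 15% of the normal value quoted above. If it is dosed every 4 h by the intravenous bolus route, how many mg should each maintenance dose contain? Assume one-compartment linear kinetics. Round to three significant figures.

Patient clearance = 0.15 × 3.500 = 0.5250 L/h
D = CL × Css × τ = 0.5250 × 11 × 4 = 23.10 mg

23.1 mg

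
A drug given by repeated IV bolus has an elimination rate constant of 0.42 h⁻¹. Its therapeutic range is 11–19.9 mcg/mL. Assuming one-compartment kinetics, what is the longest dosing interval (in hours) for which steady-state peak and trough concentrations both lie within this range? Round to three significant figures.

Between IV bolus doses, concentration decays as C = C₀·e^(−kτ), so C_peak/C_trough = e^(kτ).
τ_max = ln(C_peak/C_trough) / k = ln(19.9/11) / 0.4200 = 0.5928 / 0.4200 = 1.411 h

1.41 h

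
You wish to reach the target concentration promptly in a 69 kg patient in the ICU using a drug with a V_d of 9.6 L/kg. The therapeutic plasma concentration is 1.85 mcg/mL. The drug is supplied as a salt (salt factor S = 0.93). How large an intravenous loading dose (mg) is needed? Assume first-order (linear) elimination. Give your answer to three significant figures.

Vd = 9.6 L/kg × 69 kg = 662.4 L
LD = Vd × C / S = 662.4 × 1.850 / 0.93 = 1318 mg

1320 mg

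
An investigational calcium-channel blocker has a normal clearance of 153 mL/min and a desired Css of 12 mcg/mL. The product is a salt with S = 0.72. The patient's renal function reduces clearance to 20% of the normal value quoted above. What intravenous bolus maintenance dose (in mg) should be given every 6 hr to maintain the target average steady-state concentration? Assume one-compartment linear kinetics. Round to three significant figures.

184 mg

Convert clearance: 153 mL/min × 60 min/h ÷ 1000 mL/L = 9.180 L/h
Patient clearance = 0.2 × 9.180 = 1.836 L/h
At steady state, dose per interval replaces the amount cleared in that interval: S·D/τ = CL·Css.
D = CL × Css × τ / S = 1.836 × 12 × 6 / 0.72 = 183.6 mg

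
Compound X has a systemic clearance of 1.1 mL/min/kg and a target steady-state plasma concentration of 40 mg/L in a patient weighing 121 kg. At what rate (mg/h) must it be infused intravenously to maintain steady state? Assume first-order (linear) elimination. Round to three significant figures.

319 mg/h

CL = 1.1 mL/min/kg × 121 kg = 133.1 mL/min = 133.1 × 60/1000 = 7.986 L/h
Infusion rate = CL · Css = 7.986 L/h × 40 mg/L = 319.4 mg/h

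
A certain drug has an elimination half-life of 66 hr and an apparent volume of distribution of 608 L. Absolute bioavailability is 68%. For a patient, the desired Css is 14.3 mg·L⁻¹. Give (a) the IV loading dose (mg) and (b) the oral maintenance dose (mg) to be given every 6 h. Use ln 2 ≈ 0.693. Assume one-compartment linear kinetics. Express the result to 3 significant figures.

(a) 8690 mg; (b) 806 mg

LD = Vd × C = 608.0 × 14.3 = 8694 mg
CL = 0.693 × Vd / t½ = 0.693 × 608.0 / 66 = 6.384 L/h
D = CL × Css × τ / F = 6.384 × 14.3 × 6 / 0.68 = 805.5 mg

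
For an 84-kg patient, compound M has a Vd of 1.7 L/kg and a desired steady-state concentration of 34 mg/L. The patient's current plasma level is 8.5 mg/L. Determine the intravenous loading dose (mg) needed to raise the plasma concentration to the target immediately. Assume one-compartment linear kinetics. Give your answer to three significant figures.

Vd = 1.7 L/kg × 84 kg = 142.8 L
The loading dose fills Vd to the target concentration.
Concentration deficit ΔC = 34 − 8.5 = 25.50 mg/L
LD = Vd × ΔC = 142.8 × 25.50 = 3641 mg

3640 mg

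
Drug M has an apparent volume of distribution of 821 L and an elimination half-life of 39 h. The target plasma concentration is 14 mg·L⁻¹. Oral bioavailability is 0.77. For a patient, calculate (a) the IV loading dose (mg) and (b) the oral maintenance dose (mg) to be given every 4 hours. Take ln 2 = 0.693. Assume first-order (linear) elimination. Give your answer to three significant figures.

LD = Vd × C = 821.0 × 14 = 11490 mg
CL = 0.693 × Vd / t½ = 0.693 × 821.0 / 39 = 14.59 L/h
D = CL × Css × τ / F = 14.59 × 14 × 4 / 0.77 = 1061 mg

(a) 11500 mg; (b) 1060 mg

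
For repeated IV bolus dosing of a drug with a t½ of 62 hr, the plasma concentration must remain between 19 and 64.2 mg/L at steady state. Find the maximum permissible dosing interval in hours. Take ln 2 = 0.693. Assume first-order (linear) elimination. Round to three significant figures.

109 h

k = 0.693 / t½ = 0.693 / 62 = 0.01118 h⁻¹
Between IV bolus doses, concentration decays as C = C₀·e^(−kτ), so C_peak/C_trough = e^(kτ).
τ_max = ln(C_peak/C_trough) / k = ln(64.2/19) / 0.01118 = 1.218 / 0.01118 = 108.9 h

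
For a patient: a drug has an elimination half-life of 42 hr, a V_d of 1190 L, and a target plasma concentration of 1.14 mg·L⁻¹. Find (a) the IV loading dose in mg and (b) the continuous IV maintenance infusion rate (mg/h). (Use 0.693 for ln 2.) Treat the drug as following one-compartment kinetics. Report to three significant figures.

LD = Vd × C = 1190 × 1.14 = 1357 mg
CL = 0.693 × Vd / t½ = 0.693 × 1190 / 42 = 19.64 L/h
Infusion rate = CL × Css = 19.64 × 1.14 = 22.39 mg/h

(a) 1360 mg; (b) 22.4 mg/h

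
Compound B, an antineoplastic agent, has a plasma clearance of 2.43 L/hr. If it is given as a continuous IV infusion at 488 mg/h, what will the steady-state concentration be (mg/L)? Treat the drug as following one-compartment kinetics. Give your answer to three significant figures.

201 mg/L

Css = rate / CL = 488 / 2.430 = 200.8 mg/L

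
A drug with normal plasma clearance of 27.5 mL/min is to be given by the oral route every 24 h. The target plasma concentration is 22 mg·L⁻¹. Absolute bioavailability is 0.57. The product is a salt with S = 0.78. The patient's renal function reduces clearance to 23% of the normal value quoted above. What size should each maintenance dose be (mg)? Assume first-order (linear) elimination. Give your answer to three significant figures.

Convert clearance: 27.5 mL/min × 60 min/h ÷ 1000 mL/L = 1.650 L/h
Patient clearance = 0.23 × 1.650 = 0.3795 L/h
At steady state, dose per interval replaces the amount cleared in that interval: F·S·D/τ = CL·Css.
D = CL × Css × τ / F / S = 0.3795 × 22 × 24 / 0.57 / 0.78 = 450.7 mg

451 mg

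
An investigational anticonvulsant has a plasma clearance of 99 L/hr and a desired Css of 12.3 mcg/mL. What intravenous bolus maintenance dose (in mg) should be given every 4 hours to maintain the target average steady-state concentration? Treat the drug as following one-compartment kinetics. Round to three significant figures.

4870 mg

D = CL × Css × τ = 99.00 × 12.3 × 4 = 4871 mg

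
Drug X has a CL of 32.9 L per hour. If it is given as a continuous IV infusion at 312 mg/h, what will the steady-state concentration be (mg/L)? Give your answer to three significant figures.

Css = rate / CL = 312 / 32.90 = 9.483 mg/L

9.48 mg/L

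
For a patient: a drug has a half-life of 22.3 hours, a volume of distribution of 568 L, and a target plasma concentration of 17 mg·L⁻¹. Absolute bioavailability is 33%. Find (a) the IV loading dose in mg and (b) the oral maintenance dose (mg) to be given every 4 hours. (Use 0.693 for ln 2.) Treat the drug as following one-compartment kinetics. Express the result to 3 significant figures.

(a) 9660 mg; (b) 3640 mg

LD = Vd × C = 568.0 × 17 = 9656 mg
CL = 0.693 × Vd / t½ = 0.693 × 568.0 / 22.3 = 17.65 L/h
D = CL × Css × τ / F = 17.65 × 17 × 4 / 0.33 = 3637 mg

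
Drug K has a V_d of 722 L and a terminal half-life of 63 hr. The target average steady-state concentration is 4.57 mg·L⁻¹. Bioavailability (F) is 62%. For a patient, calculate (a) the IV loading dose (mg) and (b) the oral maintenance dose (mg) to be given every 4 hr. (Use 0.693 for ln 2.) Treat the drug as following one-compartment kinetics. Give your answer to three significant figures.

LD = Vd × C = 722.0 × 4.57 = 3300 mg
CL = 0.693 × Vd / t½ = 0.693 × 722.0 / 63 = 7.942 L/h
D = CL × Css × τ / F = 7.942 × 4.57 × 4 / 0.62 = 234.2 mg

(a) 3300 mg; (b) 234 mg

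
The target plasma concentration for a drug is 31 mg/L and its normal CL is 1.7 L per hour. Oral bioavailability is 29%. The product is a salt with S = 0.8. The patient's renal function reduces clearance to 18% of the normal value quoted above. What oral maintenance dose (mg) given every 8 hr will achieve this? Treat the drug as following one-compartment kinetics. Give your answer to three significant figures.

Patient clearance = 0.18 × 1.700 = 0.3060 L/h
D = CL × Css × τ / F / S = 0.3060 × 31 × 8 / 0.29 / 0.8 = 327.1 mg

327 mg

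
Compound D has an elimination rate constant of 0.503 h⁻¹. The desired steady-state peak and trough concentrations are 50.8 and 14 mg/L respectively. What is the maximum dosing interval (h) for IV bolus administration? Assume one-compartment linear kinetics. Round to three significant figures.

2.56 h

Between IV bolus doses, concentration decays as C = C₀·e^(−kτ), so C_peak/C_trough = e^(kτ).
τ_max = ln(C_peak/C_trough) / k = ln(50.8/14) / 0.5030 = 1.289 / 0.5030 = 2.563 h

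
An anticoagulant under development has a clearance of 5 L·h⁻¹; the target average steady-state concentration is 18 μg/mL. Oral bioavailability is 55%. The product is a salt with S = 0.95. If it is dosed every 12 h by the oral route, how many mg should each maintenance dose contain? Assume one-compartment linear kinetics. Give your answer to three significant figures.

2070 mg

D = CL × Css × τ / F / S = 5.000 × 18 × 12 / 0.55 / 0.95 = 2067 mg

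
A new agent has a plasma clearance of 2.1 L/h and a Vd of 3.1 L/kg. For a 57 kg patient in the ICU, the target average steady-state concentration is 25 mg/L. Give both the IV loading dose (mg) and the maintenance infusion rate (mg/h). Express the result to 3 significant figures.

Total Vd = 3.1 × 57 = 176.7 L
Loading: fill Vd to C_target → 176.7 L × 25 mg/L = 4418 mg
Maintenance infusion rate = CL × Css = 2.100 × 25 = 52.50 mg/h

(a) 4420 mg; (b) 52.5 mg/h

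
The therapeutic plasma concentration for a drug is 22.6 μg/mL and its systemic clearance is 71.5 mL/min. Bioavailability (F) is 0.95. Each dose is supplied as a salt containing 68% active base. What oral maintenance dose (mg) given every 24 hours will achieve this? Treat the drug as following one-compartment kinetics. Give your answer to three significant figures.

Convert clearance: 71.5 mL/min × 60 min/h ÷ 1000 mL/L = 4.290 L/h
D = CL × Css × τ / F / S = 4.290 × 22.6 × 24 / 0.95 / 0.68 = 3602 mg

3600 mg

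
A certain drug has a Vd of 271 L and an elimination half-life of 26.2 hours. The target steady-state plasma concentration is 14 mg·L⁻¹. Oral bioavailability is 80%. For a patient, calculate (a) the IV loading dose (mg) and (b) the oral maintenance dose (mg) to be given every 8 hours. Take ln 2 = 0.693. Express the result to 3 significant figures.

LD = Vd × C = 271.0 × 14 = 3794 mg
CL = 0.693 × Vd / t½ = 0.693 × 271.0 / 26.2 = 7.168 L/h
D = CL × Css × τ / F = 7.168 × 14 × 8 / 0.8 = 1004 mg

(a) 3790 mg; (b) 1000 mg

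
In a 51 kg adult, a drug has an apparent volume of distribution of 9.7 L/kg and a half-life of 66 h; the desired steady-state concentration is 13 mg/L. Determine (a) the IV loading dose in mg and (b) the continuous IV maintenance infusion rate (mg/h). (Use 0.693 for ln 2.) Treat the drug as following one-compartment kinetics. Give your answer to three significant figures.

Total Vd = 9.7 × 51 = 494.7 L
LD = Vd × C = 494.7 × 13 = 6431 mg
CL = 0.693 × Vd / t½ = 0.693 × 494.7 / 66 = 5.194 L/h
Infusion rate = CL × Css = 5.194 × 13 = 67.52 mg/h

(a) 6430 mg; (b) 67.5 mg/h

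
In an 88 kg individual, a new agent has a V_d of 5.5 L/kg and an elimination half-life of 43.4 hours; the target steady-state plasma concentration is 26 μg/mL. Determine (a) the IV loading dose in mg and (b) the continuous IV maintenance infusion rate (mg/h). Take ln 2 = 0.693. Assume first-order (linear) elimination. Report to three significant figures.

Total Vd = 5.5 × 88 = 484.0 L
LD = Vd × C = 484.0 × 26 = 12580 mg
CL = 0.693 × Vd / t½ = 0.693 × 484.0 / 43.4 = 7.728 L/h
Infusion rate = CL × Css = 7.728 × 26 = 200.9 mg/h

(a) 12600 mg; (b) 201 mg/h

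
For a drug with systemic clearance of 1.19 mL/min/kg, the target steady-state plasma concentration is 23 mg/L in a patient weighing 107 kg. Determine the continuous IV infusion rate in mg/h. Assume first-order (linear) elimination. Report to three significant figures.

176 mg/h

CL = 1.19 mL/min/kg × 107 kg = 127.3 mL/min = 127.3 × 60/1000 = 7.638 L/h
Infusion rate = CL · Css = 7.638 L/h × 23 mg/L = 175.7 mg/h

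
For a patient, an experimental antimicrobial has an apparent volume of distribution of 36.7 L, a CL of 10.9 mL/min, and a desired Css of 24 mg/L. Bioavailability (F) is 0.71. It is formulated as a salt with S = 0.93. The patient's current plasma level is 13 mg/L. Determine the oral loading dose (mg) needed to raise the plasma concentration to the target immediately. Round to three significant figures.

Concentration deficit ΔC = 24 − 13 = 11.00 mg/L
LD = Vd × ΔC / F / S = 36.70 × 11.00 / 0.71 / 0.93 = 611.4 mg

611 mg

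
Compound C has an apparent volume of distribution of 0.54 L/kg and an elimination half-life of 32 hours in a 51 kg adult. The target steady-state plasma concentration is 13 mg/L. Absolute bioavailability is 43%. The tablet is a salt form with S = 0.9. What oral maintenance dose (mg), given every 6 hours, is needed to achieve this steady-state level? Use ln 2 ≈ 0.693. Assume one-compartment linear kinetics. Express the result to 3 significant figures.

120 mg

Total Vd = 0.54 × 51 = 27.54 L
CL = 0.693 × Vd / t½ = 0.693 × 27.54 / 32 = 0.5964 L/h
D = CL × Css × τ / F / S = 0.5964 × 13 × 6 / 0.43 / 0.9 = 120.2 mg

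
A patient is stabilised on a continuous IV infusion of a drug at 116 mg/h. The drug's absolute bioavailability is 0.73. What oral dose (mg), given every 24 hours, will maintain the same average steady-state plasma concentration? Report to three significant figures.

3810 mg

To maintain the same Css, the systemic dosing rate must be unchanged: F·D/τ = infusion rate.
D = rate × τ / F = 116 × 24 / 0.73 = 3814 mg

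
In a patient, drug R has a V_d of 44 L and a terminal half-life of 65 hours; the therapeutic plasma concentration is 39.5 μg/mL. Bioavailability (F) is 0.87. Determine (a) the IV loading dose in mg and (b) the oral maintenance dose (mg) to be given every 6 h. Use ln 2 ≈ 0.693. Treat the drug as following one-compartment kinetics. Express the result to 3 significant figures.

(a) 1740 mg; (b) 128 mg

LD = Vd × C = 44.00 × 39.5 = 1738 mg
CL = 0.693 × Vd / t½ = 0.693 × 44.00 / 65 = 0.4691 L/h
D = CL × Css × τ / F = 0.4691 × 39.5 × 6 / 0.87 = 127.8 mg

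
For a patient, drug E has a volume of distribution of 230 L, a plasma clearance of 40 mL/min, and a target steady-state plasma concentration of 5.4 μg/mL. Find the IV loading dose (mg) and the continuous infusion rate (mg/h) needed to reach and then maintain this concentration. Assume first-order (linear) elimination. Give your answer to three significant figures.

(a) 1240 mg; (b) 13.0 mg/h

Loading: fill Vd to C_target → 230.0 L × 5.4 mg/L = 1242 mg
CL = 40 mL/min = 40 × 0.06 = 2.400 L/h
Infusion rate = 2.400 L/h × 5.4 mg/L = 12.96 mg/h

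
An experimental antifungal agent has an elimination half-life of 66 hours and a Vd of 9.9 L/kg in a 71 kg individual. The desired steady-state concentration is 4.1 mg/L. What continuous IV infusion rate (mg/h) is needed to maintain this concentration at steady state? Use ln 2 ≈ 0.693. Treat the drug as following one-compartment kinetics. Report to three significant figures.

30.3 mg/h

Vd(total) = 71 kg × 9.9 L/kg = 702.9 L
CL = 0.693 × Vd / t½ = 0.693 × 702.9 / 66 = 7.380 L/h
Infusion rate = CL × Css = 7.380 × 4.1 = 30.26 mg/h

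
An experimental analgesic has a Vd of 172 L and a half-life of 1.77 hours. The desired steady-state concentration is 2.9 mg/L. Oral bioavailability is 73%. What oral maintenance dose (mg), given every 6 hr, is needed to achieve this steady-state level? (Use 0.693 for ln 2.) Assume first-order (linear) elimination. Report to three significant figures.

CL = ln 2 · Vd / t½ = 0.693 × 172.0 / 1.77 = 67.34 L/h
D = CL × Css × τ / F = 67.34 × 2.9 × 6 / 0.73 = 1605 mg

1610 mg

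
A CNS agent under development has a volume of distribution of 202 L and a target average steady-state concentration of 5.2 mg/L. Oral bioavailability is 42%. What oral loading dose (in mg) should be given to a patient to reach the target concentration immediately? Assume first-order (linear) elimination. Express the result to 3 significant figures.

The loading dose fills Vd to the target concentration.
LD = Vd × C / F = 202.0 × 5.200 / 0.42 = 2501 mg

2500 mg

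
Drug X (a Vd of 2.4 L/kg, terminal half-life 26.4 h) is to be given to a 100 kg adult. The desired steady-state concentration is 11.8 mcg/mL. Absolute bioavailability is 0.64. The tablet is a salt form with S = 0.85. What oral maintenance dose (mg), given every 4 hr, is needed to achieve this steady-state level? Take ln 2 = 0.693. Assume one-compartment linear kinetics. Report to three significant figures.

Vd = 2.4 L/kg × 100 kg = 240.0 L
CL = 0.693 × Vd / t½ = 0.693 × 240.0 / 26.4 = 6.300 L/h
D = CL × Css × τ / F / S = 6.300 × 11.8 × 4 / 0.64 / 0.85 = 546.6 mg

547 mg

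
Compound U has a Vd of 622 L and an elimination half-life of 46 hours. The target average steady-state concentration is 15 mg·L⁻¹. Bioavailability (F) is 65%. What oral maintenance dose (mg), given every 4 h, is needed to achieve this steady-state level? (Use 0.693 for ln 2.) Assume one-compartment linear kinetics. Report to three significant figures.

865 mg

CL = 0.693 × Vd / t½ = 0.693 × 622.0 / 46 = 9.371 L/h
D = CL × Css × τ / F = 9.371 × 15 × 4 / 0.65 = 865.0 mg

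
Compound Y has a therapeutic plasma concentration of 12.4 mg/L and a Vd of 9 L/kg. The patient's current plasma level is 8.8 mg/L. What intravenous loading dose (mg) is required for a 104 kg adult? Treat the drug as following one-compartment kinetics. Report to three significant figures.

Total Vd = 9 × 104 = 936.0 L
The loading dose fills Vd to the target concentration.
Concentration deficit ΔC = 12.4 − 8.8 = 3.600 mg/L
LD = Vd × ΔC = 936.0 × 3.600 = 3370 mg

3370 mg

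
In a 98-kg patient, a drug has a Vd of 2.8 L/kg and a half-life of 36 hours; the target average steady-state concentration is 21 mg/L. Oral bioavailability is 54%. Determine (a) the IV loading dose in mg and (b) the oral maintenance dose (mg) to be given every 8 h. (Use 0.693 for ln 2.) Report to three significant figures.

(a) 5760 mg; (b) 1640 mg

Vd = 2.8 L/kg × 98 kg = 274.4 L
LD = Vd × C = 274.4 × 21 = 5762 mg
CL = 0.693 × Vd / t½ = 0.693 × 274.4 / 36 = 5.282 L/h
D = CL × Css × τ / F = 5.282 × 21 × 8 / 0.54 = 1643 mg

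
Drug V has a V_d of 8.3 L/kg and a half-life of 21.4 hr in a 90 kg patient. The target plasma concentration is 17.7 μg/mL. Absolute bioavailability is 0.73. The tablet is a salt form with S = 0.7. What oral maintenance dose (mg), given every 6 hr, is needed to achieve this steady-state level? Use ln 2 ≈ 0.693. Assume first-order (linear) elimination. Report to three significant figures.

Total Vd = 8.3 × 90 = 747.0 L
k = 0.693/21.4 = 0.03238 h⁻¹, so CL = k·Vd = 0.03238 × 747.0 = 24.19 L/h
D = CL × Css × τ / F / S = 24.19 × 17.7 × 6 / 0.73 / 0.7 = 5027 mg

5030 mg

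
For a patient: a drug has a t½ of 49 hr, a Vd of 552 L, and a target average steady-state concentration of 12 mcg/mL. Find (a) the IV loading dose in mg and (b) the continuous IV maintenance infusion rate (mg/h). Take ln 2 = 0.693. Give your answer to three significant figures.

LD = Vd × C = 552.0 × 12 = 6624 mg
CL = 0.693 × Vd / t½ = 0.693 × 552.0 / 49 = 7.807 L/h
Infusion rate = CL × Css = 7.807 × 12 = 93.68 mg/h

(a) 6620 mg; (b) 93.7 mg/h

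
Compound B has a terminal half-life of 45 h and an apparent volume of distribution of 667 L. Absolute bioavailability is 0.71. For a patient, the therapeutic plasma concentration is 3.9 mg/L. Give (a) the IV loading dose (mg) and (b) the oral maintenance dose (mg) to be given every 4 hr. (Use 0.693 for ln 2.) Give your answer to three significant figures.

LD = Vd × C = 667.0 × 3.9 = 2601 mg
CL = 0.693 × Vd / t½ = 0.693 × 667.0 / 45 = 10.27 L/h
D = CL × Css × τ / F = 10.27 × 3.9 × 4 / 0.71 = 225.7 mg

(a) 2600 mg; (b) 226 mg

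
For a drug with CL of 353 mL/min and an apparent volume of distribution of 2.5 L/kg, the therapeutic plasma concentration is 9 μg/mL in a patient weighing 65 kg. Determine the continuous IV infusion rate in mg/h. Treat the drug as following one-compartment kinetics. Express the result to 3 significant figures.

191 mg/h

CL = 353 mL/min × 60/1000 = 21.18 L/h
Rate = CL × Css = 21.18 × 9 = 190.6 mg/h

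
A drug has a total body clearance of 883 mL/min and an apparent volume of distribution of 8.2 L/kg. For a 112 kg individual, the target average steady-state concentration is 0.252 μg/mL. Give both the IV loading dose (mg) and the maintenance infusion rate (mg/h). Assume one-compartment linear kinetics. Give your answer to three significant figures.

(a) 231 mg; (b) 13.4 mg/h

Total Vd = 8.2 × 112 = 918.4 L
Loading dose = Vd × C = 918.4 × 0.252 = 231.4 mg
CL = 883 mL/min = 883 × 0.06 = 52.98 L/h
Maintenance: replace elimination → rate = CL × Css = 52.98 × 0.252 = 13.35 mg/h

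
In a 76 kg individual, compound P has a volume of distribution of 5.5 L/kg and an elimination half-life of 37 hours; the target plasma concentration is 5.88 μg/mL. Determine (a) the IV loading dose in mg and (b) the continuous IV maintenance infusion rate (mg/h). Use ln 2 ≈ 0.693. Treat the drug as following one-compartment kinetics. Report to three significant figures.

Vd(total) = 76 kg × 5.5 L/kg = 418.0 L
LD = Vd × C = 418.0 × 5.88 = 2458 mg
CL = 0.693 × Vd / t½ = 0.693 × 418.0 / 37 = 7.829 L/h
Infusion rate = CL × Css = 7.829 × 5.88 = 46.03 mg/h

(a) 2460 mg; (b) 46.0 mg/h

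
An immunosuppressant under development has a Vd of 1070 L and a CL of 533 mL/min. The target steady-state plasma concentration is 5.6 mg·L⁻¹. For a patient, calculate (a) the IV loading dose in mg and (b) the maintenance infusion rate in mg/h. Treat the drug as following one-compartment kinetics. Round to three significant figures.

Loading: fill Vd to C_target → 1070 L × 5.6 mg/L = 5992 mg
CL = 533 mL/min × 60/1000 = 31.98 L/h
Infusion rate = 31.98 L/h × 5.6 mg/L = 179.1 mg/h

(a) 5990 mg; (b) 179 mg/h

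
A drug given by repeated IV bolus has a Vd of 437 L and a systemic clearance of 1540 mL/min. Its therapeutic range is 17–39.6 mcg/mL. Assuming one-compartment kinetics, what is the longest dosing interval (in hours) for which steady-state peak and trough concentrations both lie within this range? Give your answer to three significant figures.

4.00 h

CL = 1540 mL/min × 60/1000 = 92.40 L/h
k = CL / Vd = 92.40 / 437.0 = 0.2114 h⁻¹
Between IV bolus doses, concentration decays as C = C₀·e^(−kτ), so C_peak/C_trough = e^(kτ).
τ_max = ln(C_peak/C_trough) / k = ln(39.6/17) / 0.2114 = 0.8456 / 0.2114 = 4.000 h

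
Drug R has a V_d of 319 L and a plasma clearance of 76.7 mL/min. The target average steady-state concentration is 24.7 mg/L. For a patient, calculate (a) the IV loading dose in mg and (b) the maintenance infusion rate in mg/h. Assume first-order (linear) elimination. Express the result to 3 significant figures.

(a) 7880 mg; (b) 114 mg/h

Loading: fill Vd to C_target → 319.0 L × 24.7 mg/L = 7879 mg
Convert clearance: 76.7 mL/min × 60 min/h ÷ 1000 mL/L = 4.602 L/h
Maintenance infusion rate = CL × Css = 4.602 × 24.7 = 113.7 mg/h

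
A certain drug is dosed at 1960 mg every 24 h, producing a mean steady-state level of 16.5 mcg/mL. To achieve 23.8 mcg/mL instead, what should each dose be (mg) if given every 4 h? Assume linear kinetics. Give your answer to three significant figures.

471 mg

With linear kinetics, Css is proportional to dose rate (D/τ) at fixed clearance.
D₂ = D₁ × (Css,target / Css,current) × (τ₂/τ₁) = 1960 × (23.8/16.5) × (4/24) = 471.2 mg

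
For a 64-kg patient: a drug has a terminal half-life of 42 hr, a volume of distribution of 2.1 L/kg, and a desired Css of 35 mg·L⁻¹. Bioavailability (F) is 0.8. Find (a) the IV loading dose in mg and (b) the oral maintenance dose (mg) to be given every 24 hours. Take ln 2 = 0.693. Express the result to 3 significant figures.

Vd = 2.1 L/kg × 64 kg = 134.4 L
LD = Vd × C = 134.4 × 35 = 4704 mg
CL = 0.693 × Vd / t½ = 0.693 × 134.4 / 42 = 2.218 L/h
D = CL × Css × τ / F = 2.218 × 35 × 24 / 0.8 = 2329 mg

(a) 4700 mg; (b) 2330 mg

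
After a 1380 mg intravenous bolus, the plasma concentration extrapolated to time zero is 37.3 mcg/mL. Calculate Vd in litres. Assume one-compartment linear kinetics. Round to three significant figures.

Immediately after an IV bolus, C₀ = Dose / Vd, so Vd = Dose / C₀.
Vd = 1380 / 37.3 = 37.00 L

37.0 L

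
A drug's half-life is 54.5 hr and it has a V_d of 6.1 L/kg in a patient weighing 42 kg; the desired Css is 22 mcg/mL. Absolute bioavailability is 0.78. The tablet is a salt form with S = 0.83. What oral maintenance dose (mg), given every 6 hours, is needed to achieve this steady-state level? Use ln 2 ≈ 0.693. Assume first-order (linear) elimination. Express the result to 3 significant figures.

664 mg

Vd(total) = 42 kg × 6.1 L/kg = 256.2 L
CL = ln 2 · Vd / t½ = 0.693 × 256.2 / 54.5 = 3.258 L/h
D = CL × Css × τ / F / S = 3.258 × 22 × 6 / 0.78 / 0.83 = 664.3 mg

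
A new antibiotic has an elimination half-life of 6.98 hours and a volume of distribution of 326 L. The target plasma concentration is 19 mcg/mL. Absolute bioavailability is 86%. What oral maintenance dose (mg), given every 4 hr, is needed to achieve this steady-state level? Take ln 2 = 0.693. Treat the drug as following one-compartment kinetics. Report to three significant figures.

2860 mg

k = 0.693/6.98 = 0.09928 h⁻¹, so CL = k·Vd = 0.09928 × 326.0 = 32.37 L/h
D = CL × Css × τ / F = 32.37 × 19 × 4 / 0.86 = 2861 mg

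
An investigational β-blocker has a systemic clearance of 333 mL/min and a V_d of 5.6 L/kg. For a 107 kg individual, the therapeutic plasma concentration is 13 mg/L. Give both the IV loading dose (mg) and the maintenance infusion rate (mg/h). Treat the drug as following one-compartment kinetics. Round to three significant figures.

(a) 7790 mg; (b) 260 mg/h

Vd(total) = 107 kg × 5.6 L/kg = 599.2 L
Loading: fill Vd to C_target → 599.2 L × 13 mg/L = 7790 mg
CL = 333 mL/min = 333 × 0.06 = 19.98 L/h
Infusion rate = 19.98 L/h × 13 mg/L = 259.7 mg/h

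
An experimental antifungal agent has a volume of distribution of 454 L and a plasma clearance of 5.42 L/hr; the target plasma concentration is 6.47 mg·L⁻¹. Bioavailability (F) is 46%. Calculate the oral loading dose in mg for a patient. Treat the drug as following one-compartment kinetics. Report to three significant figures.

LD is governed by Vd — clearance does not enter the loading-dose calculation.
LD = Vd × C / F = 454.0 × 6.470 / 0.46 = 6386 mg

6390 mg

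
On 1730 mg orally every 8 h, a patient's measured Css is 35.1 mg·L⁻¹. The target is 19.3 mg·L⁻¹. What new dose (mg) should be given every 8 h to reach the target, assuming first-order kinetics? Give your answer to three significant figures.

For first-order elimination, Css ∝ F·D/(CL·τ); F and CL are unchanged, so Css ∝ D/τ.
D₂ = D₁ × (Css,target / Css,current) = 1730 × 19.3/35.1 = 951.3 mg

951 mg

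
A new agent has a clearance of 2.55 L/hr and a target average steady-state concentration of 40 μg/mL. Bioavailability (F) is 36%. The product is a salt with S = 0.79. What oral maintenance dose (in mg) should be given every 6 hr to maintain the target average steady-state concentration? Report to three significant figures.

D = CL × Css × τ / F / S = 2.550 × 40 × 6 / 0.36 / 0.79 = 2152 mg

2150 mg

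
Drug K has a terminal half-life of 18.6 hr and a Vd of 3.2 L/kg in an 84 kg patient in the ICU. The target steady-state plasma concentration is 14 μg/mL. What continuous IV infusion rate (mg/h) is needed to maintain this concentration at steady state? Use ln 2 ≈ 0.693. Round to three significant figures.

Vd(total) = 84 kg × 3.2 L/kg = 268.8 L
k = 0.693/18.6 = 0.03726 h⁻¹, so CL = k·Vd = 0.03726 × 268.8 = 10.02 L/h
Infusion rate = CL × Css = 10.02 × 14 = 140.3 mg/h

140 mg/h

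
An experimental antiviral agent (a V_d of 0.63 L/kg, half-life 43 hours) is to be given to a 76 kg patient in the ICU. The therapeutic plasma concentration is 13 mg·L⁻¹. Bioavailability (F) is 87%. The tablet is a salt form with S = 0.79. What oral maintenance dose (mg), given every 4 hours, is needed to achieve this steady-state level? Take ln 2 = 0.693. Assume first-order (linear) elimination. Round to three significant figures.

Total Vd = 0.63 × 76 = 47.88 L
k = 0.693/43 = 0.01612 h⁻¹, so CL = k·Vd = 0.01612 × 47.88 = 0.7718 L/h
D = CL × Css × τ / F / S = 0.7718 × 13 × 4 / 0.87 / 0.79 = 58.39 mg

58.4 mg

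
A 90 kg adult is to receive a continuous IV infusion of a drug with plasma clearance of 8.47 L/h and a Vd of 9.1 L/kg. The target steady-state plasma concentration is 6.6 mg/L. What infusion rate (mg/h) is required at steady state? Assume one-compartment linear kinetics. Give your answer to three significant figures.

Maintenance depends on clearance, not Vd — rate in must match rate out.
R₀ = 8.470 × 6.6 = 55.90 mg/h

55.9 mg/h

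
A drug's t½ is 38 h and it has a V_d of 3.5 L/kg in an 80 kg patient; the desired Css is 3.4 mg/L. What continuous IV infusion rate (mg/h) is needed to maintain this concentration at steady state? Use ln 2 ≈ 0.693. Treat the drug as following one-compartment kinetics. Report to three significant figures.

Total Vd = 3.5 × 80 = 280.0 L
CL = 0.693 × Vd / t½ = 0.693 × 280.0 / 38 = 5.106 L/h
Infusion rate = CL × Css = 5.106 × 3.4 = 17.36 mg/h

17.4 mg/h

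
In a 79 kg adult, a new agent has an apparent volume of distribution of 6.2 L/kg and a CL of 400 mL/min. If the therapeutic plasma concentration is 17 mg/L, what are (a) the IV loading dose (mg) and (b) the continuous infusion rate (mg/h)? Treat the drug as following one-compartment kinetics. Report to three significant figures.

Vd(total) = 79 kg × 6.2 L/kg = 489.8 L
Loading dose = Vd × C = 489.8 × 17 = 8327 mg
CL = 400 mL/min × 60/1000 = 24.00 L/h
Maintenance: replace elimination → rate = CL × Css = 24.00 × 17 = 408.0 mg/h

(a) 8330 mg; (b) 408 mg/h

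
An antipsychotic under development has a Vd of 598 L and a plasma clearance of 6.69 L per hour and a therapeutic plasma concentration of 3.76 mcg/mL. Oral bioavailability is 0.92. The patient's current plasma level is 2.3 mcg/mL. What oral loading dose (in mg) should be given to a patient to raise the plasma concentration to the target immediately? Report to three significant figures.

949 mg

Loading dose depends on Vd (not clearance): it fills the distribution volume.
Concentration deficit ΔC = 3.76 − 2.3 = 1.460 mg/L
LD = Vd × ΔC / F = 598.0 × 1.460 / 0.92 = 949.0 mg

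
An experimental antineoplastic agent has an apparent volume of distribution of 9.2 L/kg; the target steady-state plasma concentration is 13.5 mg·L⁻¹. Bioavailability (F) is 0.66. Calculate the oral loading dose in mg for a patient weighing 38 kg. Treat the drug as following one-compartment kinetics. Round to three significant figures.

7150 mg

Total Vd = 9.2 × 38 = 349.6 L
LD = Vd × C / F = 349.6 × 13.50 / 0.66 = 7151 mg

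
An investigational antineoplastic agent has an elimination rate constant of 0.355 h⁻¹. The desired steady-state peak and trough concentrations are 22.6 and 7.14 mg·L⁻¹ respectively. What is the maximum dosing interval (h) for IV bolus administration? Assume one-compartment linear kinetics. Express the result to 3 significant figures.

3.25 h

Between IV bolus doses, concentration decays as C = C₀·e^(−kτ), so C_peak/C_trough = e^(kτ).
τ_max = ln(C_peak/C_trough) / k = ln(22.6/7.14) / 0.3550 = 1.152 / 0.3550 = 3.245 h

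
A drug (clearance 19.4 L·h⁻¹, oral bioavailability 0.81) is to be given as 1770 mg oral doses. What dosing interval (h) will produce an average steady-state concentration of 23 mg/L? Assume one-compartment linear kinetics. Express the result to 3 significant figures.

F·D/τ = CL·Css → τ = F·D / (CL·Css).
τ = 0.81 × 1770 / (19.4 × 23) = 3.213 h

3.21 h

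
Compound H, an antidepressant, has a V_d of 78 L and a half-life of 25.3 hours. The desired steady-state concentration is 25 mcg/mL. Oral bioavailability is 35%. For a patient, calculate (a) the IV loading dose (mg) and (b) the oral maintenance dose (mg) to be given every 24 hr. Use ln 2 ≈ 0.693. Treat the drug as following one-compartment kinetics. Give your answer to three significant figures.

LD = Vd × C = 78.00 × 25 = 1950 mg
CL = 0.693 × Vd / t½ = 0.693 × 78.00 / 25.3 = 2.137 L/h
D = CL × Css × τ / F = 2.137 × 25 × 24 / 0.35 = 3663 mg

(a) 1950 mg; (b) 3660 mg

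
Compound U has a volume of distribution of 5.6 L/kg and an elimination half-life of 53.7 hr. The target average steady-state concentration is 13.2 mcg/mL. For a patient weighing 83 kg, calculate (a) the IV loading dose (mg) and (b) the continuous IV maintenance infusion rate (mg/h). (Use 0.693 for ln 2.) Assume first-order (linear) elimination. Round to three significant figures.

Vd = 5.6 L/kg × 83 kg = 464.8 L
LD = Vd × C = 464.8 × 13.2 = 6135 mg
CL = 0.693 × Vd / t½ = 0.693 × 464.8 / 53.7 = 5.998 L/h
Infusion rate = CL × Css = 5.998 × 13.2 = 79.17 mg/h

(a) 6140 mg; (b) 79.2 mg/h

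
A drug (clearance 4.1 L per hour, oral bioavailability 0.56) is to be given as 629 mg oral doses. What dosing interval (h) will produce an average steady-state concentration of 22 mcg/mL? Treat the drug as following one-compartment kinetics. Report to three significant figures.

3.91 h

F·D/τ = CL·Css → τ = F·D / (CL·Css).
τ = 0.56 × 629 / (4.1 × 22) = 3.905 h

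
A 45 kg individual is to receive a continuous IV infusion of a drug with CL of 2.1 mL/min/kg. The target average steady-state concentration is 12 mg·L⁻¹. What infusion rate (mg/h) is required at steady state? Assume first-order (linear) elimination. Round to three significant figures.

68.0 mg/h

CL = 2.1 mL/min/kg × 45 kg = 94.50 mL/min = 94.50 × 60/1000 = 5.670 L/h
At steady state, infusion rate equals elimination rate: rate in = CL × Css.
Infusion rate = CL · Css = 5.670 L/h × 12 mg/L = 68.04 mg/h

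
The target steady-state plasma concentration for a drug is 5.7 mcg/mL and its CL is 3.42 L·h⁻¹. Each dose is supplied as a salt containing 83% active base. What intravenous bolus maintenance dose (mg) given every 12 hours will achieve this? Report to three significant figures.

282 mg

D = CL × Css × τ / S = 3.420 × 5.7 × 12 / 0.83 = 281.8 mg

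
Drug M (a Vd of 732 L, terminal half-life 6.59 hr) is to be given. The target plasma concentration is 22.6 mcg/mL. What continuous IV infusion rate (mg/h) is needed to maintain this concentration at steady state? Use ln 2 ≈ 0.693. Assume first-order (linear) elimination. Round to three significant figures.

1740 mg/h

CL = ln 2 · Vd / t½ = 0.693 × 732.0 / 6.59 = 76.98 L/h
Infusion rate = CL × Css = 76.98 × 22.6 = 1740 mg/h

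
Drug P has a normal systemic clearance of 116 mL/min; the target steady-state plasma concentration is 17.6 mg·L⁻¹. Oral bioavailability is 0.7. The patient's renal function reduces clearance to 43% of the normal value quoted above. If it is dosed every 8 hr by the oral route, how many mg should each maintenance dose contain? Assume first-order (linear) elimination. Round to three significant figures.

CL = 116 mL/min × 60/1000 = 6.960 L/h
Patient clearance = 0.43 × 6.960 = 2.993 L/h
At steady state, dose per interval replaces the amount cleared in that interval: F·D/τ = CL·Css.
D = CL × Css × τ / F = 2.993 × 17.6 × 8 / 0.7 = 602.0 mg

602 mg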